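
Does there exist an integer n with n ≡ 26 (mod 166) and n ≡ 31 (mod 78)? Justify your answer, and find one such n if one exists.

No, no such integer exists.

gcd(166, 78) = 2. If n ≡ 26 (mod 166) and n ≡ 31 (mod 78), then n ≡ 26 (mod 2) and n ≡ 31 (mod 2).
But 26 mod 2 = 0 while 31 mod 2 = 1, a contradiction.
Therefore no such n exists.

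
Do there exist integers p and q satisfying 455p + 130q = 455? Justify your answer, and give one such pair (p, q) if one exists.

p = 1, q = 0

Since gcd(455, 130) = 65 and 455 = 65·7, Bézout's identity guarantees a solution.
Dividing through by 65 reduces the equation to 7p + 2q = 7.
Dividing repeatedly: 7 = 3·2 + 1, 2 = 2·1 + 0.
Unwinding: 1 = 7 − 3·2, i.e. 7·1 + 2·(-3) = 1.
Multiplying through by 7: p = 1·7 = 7, q = (-3)·7 = -21 is a solution.
Shifting by a multiple of (2, −7) keeps it a solution: p = 7 − 3·2 = 1, q = -21 + 3·7 = 0.
Check: 455·1 + 130·0 = 455 + 0 = 455. ✓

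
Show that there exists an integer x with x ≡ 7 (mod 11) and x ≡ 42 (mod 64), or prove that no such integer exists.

The moduli 11 and 64 are coprime, so by the Chinese Remainder Theorem a unique solution modulo 704 exists.
Any solution of the first congruence is x = 7 + 11t; substituting into the second, 11t ≡ 42 − 7 ≡ 35 (mod 64).
To invert 11 modulo 64: 64 = 5·11 + 9, 11 = 1·9 + 2, 9 = 4·2 + 1, 2 = 2·1 + 0, and unwinding, 1 = 9 − 4·2 = 9 − 4·(11 − 1·9) = −4·11 + 5·9 = −4·11 + 5·(64 − 5·11) = 5·64 − 29·11. Thus 11⁻¹ ≡ -29 ≡ 35 (mod 64).
Therefore t ≡ 35·35 = 1225 ≡ 9 (mod 64).
With t = 9: x = 7 + 11·9 = 106.
Indeed 106 ≡ 7 (mod 11) and 106 ≡ 42 (mod 64).

x = 106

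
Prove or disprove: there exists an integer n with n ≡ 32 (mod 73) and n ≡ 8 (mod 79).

n = 324

Since 73 and 79 share no common factor, CRT says the pair of congruences has a solution (unique mod 5767).
Write n = 32 + 73t and require 32 + 73t ≡ 8 (mod 79), i.e. 73t ≡ 55 (mod 79).
To invert 73 modulo 79: 79 = 1·73 + 6, 73 = 12·6 + 1, 6 = 6·1 + 0, and unwinding, 1 = 73 − 12·6 = 73 − 12·(79 − 1·73) = −12·79 + 13·73. Thus 73⁻¹ ≡ 13 (mod 79).
Multiplying by 13: t ≡ 13·55 = 715 ≡ 4 (mod 79).
With t = 4: n = 32 + 73·4 = 324.
Check: 324 mod 73 = 32, 324 mod 79 = 8. ✓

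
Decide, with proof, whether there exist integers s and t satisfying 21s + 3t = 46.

gcd(21, 3) = 3, so every integer of the form 21s + 3t is a multiple of 3.
But 46 = 3·15 + 1, so 3 ∤ 46.
Hence no integers s, t satisfy the equation.

There are no such integers.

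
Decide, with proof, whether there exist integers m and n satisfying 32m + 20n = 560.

Every value of 32m + 20n is a multiple of gcd(32, 20) = 4; since 4 ∣ 560, solutions exist.
Dividing through by 4 reduces the equation to 8m + 5n = 140.
Run the Euclidean algorithm on 8 and 5: 8 = 1·5 + 3, 5 = 1·3 + 2, 3 = 1·2 + 1, 2 = 2·1 + 0.
Working back up the chain: 1 = 3 − 1·2 = 3 − (5 − 1·3) = −5 + 2·3 = −5 + 2·(8 − 1·5) = 2·8 − 3·5. So 8·2 + 5·(-3) = 1.
Times 140: 8·280 + 5·(-420) = 140, so (280, -420) solves it.
Subtracting 56·5 from m and adding 56·8 to n gives the tidier solution (0, 28).
Indeed 32·0 + 20·28 = 0 + 560 = 560.

m = 0, n = 28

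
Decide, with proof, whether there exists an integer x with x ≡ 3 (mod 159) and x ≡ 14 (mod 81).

No, no such integer exists.

Both moduli are multiples of 3 = gcd(159, 81), so any solution would satisfy x ≡ 3 and x ≡ 14 modulo 3 simultaneously.
However 3 ≡ 0 and 14 ≡ 2 (mod 3), and 0 ≠ 2.
Hence the system has no solution.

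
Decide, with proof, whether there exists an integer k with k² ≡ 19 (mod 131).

Apply Euler's criterion with the prime 131: 19 is a quadratic residue iff 19^65 ≡ 1 (mod 131), and a non-residue iff it is ≡ −1.
Repeated squaring mod 131: 19^2 = 361 ≡ 99; 19^4 ≡ 99² = 9801 ≡ 107; 19^8 ≡ 107² = 11449 ≡ 52; 19^16 ≡ 52² = 2704 ≡ 84; 19^32 ≡ 84² = 7056 ≡ 113; 19^64 ≡ 113² = 12769 ≡ 62.
Since 65 = 64 + 1, 19^65 ≡ 62 · 19; multiplying out mod 131: 62·19 = 1178 ≡ 130. Thus 19^65 ≡ 130 ≡ −1 (mod 131).
By Euler's criterion 19 is a quadratic non-residue mod 131: no k satisfies k² ≡ 19 (mod 131).

There is no such integer.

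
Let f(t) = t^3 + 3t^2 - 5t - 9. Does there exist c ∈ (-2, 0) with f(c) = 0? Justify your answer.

f(-2) = 5 and f(0) = -9, which have opposite signs.
Since f is a polynomial it is continuous on [-2, 0].
By the Intermediate Value Theorem, f takes the value 0 somewhere in the open interval.

Yes, f has a root in the interval.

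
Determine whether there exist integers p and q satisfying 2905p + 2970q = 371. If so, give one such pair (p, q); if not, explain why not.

No such integers exist.

Both 2905 and 2970 are divisible by gcd(2905, 2970) = 5, hence so is any combination 2905p + 2970q.
But 371 = 5·74 + 1, so 5 ∤ 371.
Therefore 2905p + 2970q = 371 has no solution in integers.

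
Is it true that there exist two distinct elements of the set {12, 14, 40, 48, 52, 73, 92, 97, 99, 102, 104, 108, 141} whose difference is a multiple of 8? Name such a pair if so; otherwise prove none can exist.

Yes: 12 and 52.

Both 12 and 52 leave remainder 4 on division by 8; their difference 40 = 5·8 is a multiple of 8.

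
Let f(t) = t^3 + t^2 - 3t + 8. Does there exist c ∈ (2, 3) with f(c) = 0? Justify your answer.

The endpoint values f(2) = 14 and f(3) = 35 are both positive. Claim: f(t) > 0 for every t in (2, 3).
Substitute t = 2 + u, where 0 < u < 1 on the interval. Expanding, f(2 + u) = u^3 + 7u^2 + 13u + 14.
All 4 nonzero coefficients of this polynomial in u are positive; hence for u > 0 the value is a sum of positive terms (the constant 14 among them).
Therefore f(t) > 0 throughout (2, 3), and f has no zero there.

No.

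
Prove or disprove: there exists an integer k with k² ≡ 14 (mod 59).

No, no such integer exists.

59 is prime, so by Euler's criterion 14 is a square mod 59 iff 14^((59−1)/2) = 14^29 ≡ 1 (mod 59).
Repeated squaring mod 59: 14^2 = 196 ≡ 19; 14^4 ≡ 19² = 361 ≡ 7; 14^8 ≡ 7² = 49 ≡ 49; 14^16 ≡ 49² = 2401 ≡ 41.
Since 29 = 16 + 8 + 4 + 1, 14^29 ≡ 41 · 49 · 7 · 14; multiplying out mod 59: 41·49 = 2009 ≡ 3, then 3·7 = 21 ≡ 21, then 21·14 = 294 ≡ 58. Thus 14^29 ≡ 58 ≡ −1 (mod 59).
The value −1 means 14 is a non-residue modulo 59, so k² ≡ 14 (mod 59) is impossible.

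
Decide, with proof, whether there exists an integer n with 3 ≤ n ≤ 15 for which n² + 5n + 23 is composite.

At n = 15: 15² + 5·15 + 23 = 323 = 17·19, which is composite.

n = 15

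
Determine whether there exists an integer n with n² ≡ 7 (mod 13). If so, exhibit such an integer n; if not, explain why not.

No, no such integer exists.

Squares mod 13 repeat after n = 6 (as (−n)² = n²); for n = 0..6 they are 0, 1, 4, 9, 3, 12, 10.
The set of squares mod 13 is therefore {0, 1, 3, 4, 9, 10, 12}, which does not contain 7.
Hence no integer n has n² ≡ 7 (mod 13).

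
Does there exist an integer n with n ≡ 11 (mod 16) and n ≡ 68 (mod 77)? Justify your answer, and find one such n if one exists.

gcd(16, 77) = 1, so the Chinese Remainder Theorem guarantees exactly one residue class mod 1232 satisfying both.
Write n = 11 + 16t and require 11 + 16t ≡ 68 (mod 77), i.e. 16t ≡ 57 (mod 77).
Since 16·53 = 848 = 11·77 + 1, the inverse of 16 mod 77 is 53.
Multiplying by 53: t ≡ 53·57 = 3021 ≡ 18 (mod 77).
Taking t = 18 gives n = 11 + 16·18 = 299.
Check: 299 mod 16 = 11, 299 mod 77 = 68. ✓

n = 299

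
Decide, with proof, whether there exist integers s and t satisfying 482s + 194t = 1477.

Any value of 482s + 194t is a multiple of gcd(482, 194) = 2.
But 1477 = 2·738 + 1, so 2 ∤ 1477.
Hence no integers s, t satisfy the equation.

No, no such integers exist.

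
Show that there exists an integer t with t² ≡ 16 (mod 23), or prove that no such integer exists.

t = 19

t = 19 works: 19² = 361, and 361 − 16 = 345 = 15·23.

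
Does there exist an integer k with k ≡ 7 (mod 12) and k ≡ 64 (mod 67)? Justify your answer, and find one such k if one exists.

k = 667

The moduli 12 and 67 are coprime, so by the Chinese Remainder Theorem a unique solution modulo 804 exists.
Any solution of the first congruence is k = 7 + 12t; substituting into the second, 12t ≡ 64 − 7 ≡ 57 (mod 67).
Note 12·28 = 336 ≡ 1 (mod 67) (as 336 − 1 = 5·67), so 12⁻¹ ≡ 28.
Multiplying by 28: t ≡ 28·57 = 1596 ≡ 55 (mod 67).
Taking t = 55 gives k = 7 + 12·55 = 667.
Indeed 667 ≡ 7 (mod 12) and 667 ≡ 64 (mod 67).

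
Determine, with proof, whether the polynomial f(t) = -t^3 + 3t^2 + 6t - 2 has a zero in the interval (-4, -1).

f(-4) = 86 and f(-1) = -4, which have opposite signs.
f is continuous everywhere (it is a polynomial), in particular on [-4, -1].
By the Intermediate Value Theorem f must vanish at some point of (-4, -1).

Yes, f has a root in the interval.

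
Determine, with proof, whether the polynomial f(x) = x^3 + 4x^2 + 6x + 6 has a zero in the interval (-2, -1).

f has no root in that interval.

Evaluate at the endpoints: f(-2) = 2, f(-1) = 3 — same sign (positive).
f'(x) = 3x^2 + 8x + 6 has discriminant 8² − 4·3·6 = -8 < 0, so f' has no real roots and is positive for every real x.
Hence f is strictly increasing on ℝ, and in particular on [-2, -1]. A strictly monotone function with same-sign endpoint values stays positive on the whole interval, so f has no zero in (-2, -1).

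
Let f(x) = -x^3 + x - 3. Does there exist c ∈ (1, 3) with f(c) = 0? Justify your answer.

f(1) = -3 and f(3) = -27, both negative, so a sign-change argument is unavailable; we show f keeps this sign on the whole interval.
Substitute x = 1 + u, where 0 < u < 2 on the interval. Expanding, f(1 + u) = -u^3 - 3u^2 - 2u - 3.
The nonzero coefficients here are all negative, so for u > 0 every term is negative (or zero), and the constant term -3 is strictly negative.
Therefore f(x) < 0 throughout (1, 3), and f has no zero there.

No such root exists.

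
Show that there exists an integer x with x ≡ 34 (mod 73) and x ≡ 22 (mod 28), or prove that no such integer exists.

x = 1786

Since 73 and 28 share no common factor, CRT says the pair of congruences has a solution (unique mod 2044).
Any solution of the first congruence is x = 34 + 73t; substituting into the second, 73t ≡ 22 − 34 ≡ 16 (mod 28).
73 ≡ 17 (mod 28), so this reads 17t ≡ 16 (mod 28). To invert 17 modulo 28: 28 = 1·17 + 11, 17 = 1·11 + 6, 11 = 1·6 + 5, 6 = 1·5 + 1, 5 = 5·1 + 0, and unwinding, 1 = 6 − 1·5 = 6 − (11 − 1·6) = −11 + 2·6 = −11 + 2·(17 − 1·11) = 2·17 − 3·11 = 2·17 − 3·(28 − 1·17) = −3·28 + 5·17. Thus 17⁻¹ ≡ 5 (mod 28).
Therefore t ≡ 5·16 = 80 ≡ 24 (mod 28).
With t = 24: x = 34 + 73·24 = 1786.
Verify: 1786 = 24·73 + 34 and 1786 = 63·28 + 22. ✓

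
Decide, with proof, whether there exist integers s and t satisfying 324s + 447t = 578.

No, no such integers exist.

Both 324 and 447 are divisible by gcd(324, 447) = 3, hence so is any combination 324s + 447t.
However 578 leaves remainder 2 on division by 3.
Hence no integers s, t satisfy the equation.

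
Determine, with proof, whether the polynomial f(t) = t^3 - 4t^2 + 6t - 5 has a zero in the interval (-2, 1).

No such root exists.

f(-2) = -41 and f(1) = -2, both negative.
f'(t) = 3t^2 - 8t + 6 has discriminant (-8)² − 4·3·6 = -8 < 0, so f' has no real roots and is positive for every real t.
Hence f is strictly increasing on ℝ, and in particular on [-2, 1]. A strictly monotone function with same-sign endpoint values stays negative on the whole interval, so f has no zero in (-2, 1).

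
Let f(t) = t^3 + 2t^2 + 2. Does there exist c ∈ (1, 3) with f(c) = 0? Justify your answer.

No.

The endpoint values f(1) = 5 and f(3) = 47 are both positive. Claim: f(t) > 0 for every t in (1, 3).
Shift to the endpoint 1: with t = 1 + u (0 < u < 2), one computes f(1 + u) = u^3 + 5u^2 + 7u + 5.
All 4 nonzero coefficients of this polynomial in u are positive; hence for u > 0 the value is a sum of positive terms (the constant 5 among them).
So f is strictly positive on (1, 3); no root exists in the interval.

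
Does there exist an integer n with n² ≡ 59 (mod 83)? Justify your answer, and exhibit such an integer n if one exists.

n = 68 works: 68² = 4624, and 4624 − 59 = 4565 = 55·83.

n = 68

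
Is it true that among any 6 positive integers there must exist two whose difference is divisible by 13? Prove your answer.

No, the set {10, 11, 12, 13, 14, 15} is a counterexample.

Try 6 consecutive integers, 10, 11, …, 15. Their remainders mod 13 are 10, 11, 12, 0, 1, 2 — pairwise different, as any 6 ≤ 13 consecutive integers have distinct residues.
No two share a residue, so no pair has difference divisible by 13; the claim fails for this set.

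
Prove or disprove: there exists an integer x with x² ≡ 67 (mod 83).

83 is prime, so by Euler's criterion 67 is a square mod 83 iff 67^((83−1)/2) = 67^41 ≡ 1 (mod 83).
Repeated squaring mod 83: 67^2 = 4489 ≡ 7; 67^4 ≡ 7² = 49 ≡ 49; 67^8 ≡ 49² = 2401 ≡ 77; 67^16 ≡ 77² = 5929 ≡ 36; 67^32 ≡ 36² = 1296 ≡ 51.
Since 41 = 32 + 8 + 1, 67^41 ≡ 51 · 77 · 67; multiplying out mod 83: 51·77 = 3927 ≡ 26, then 26·67 = 1742 ≡ 82. Thus 67^41 ≡ 82 ≡ −1 (mod 83).
The value −1 means 67 is a non-residue modulo 83, so x² ≡ 67 (mod 83) is impossible.

No, no such integer exists.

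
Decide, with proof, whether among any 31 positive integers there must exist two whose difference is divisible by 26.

Yes.

Partition the integers by their residue mod 26; there are 26 classes.
Since 31 > 26, two of the 31 integers must share a residue class by the pigeonhole principle; call them a and b.
Then a ≡ b (mod 26), i.e. 26 ∣ (a − b).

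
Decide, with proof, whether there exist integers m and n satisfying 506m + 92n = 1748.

m = 0, n = 19

Every value of 506m + 92n is a multiple of gcd(506, 92) = 46; since 46 ∣ 1748, solutions exist.
Dividing through by 46 reduces the equation to 11m + 2n = 38.
Run the Euclidean algorithm on 11 and 2: 11 = 5·2 + 1, 2 = 2·1 + 0.
Unwinding: 1 = 11 − 5·2, i.e. 11·1 + 2·(-5) = 1.
Multiplying through by 38: m = 1·38 = 38, n = (-5)·38 = -190 is a solution.
Subtracting 19·2 from m and adding 19·11 to n gives the tidier solution (0, 19).
Indeed 506·0 + 92·19 = 0 + 1748 = 1748.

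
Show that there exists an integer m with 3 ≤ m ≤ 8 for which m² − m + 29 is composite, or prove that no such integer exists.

At m = 3: 3² − 3 + 29 = 35 = 5·7, which is composite.

m = 3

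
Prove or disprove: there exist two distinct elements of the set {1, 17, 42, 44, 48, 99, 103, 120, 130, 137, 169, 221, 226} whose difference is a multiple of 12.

Reduce each element mod 12: 1↦1, 17↦5, 42↦6, 44↦8, 48↦0, 99↦3, 103↦7, 120↦0, 130↦10, 137↦5, 169↦1, 221↦5, 226↦10. The residue 1 repeats (at 1 and 169), and 169 − 1 = 168 = 14·12.

Yes: 1 and 169.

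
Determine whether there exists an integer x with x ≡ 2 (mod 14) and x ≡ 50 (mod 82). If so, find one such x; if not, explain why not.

Here gcd(14, 82) = 2, and both 2 and 50 leave remainder 0 mod 2, so the system is consistent.
Put x = 2 + 14t, so we need 14t ≡ 48 (mod 82), equivalently (divide by 2) 7t ≡ 24 (mod 41).
Since 7·6 = 42 = 1·41 + 1, the inverse of 7 mod 41 is 6.
Multiplying by 6: t ≡ 6·24 = 144 ≡ 21 (mod 41).
Then x = 2 + 14·21 = 296.
Verify: 296 = 21·14 + 2 and 296 = 3·82 + 50. ✓

x = 296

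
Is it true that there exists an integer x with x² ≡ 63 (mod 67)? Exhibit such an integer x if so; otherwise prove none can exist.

67 is prime, so by Euler's criterion 63 is a square mod 67 iff 63^((67−1)/2) = 63^33 ≡ 1 (mod 67).
Repeated squaring mod 67: 63^2 = 3969 ≡ 16; 63^4 ≡ 16² = 256 ≡ 55; 63^8 ≡ 55² = 3025 ≡ 10; 63^16 ≡ 10² = 100 ≡ 33; 63^32 ≡ 33² = 1089 ≡ 17.
Since 33 = 32 + 1, 63^33 ≡ 17 · 63; multiplying out mod 67: 17·63 = 1071 ≡ 66. Thus 63^33 ≡ 66 ≡ −1 (mod 67).
The value −1 means 63 is a non-residue modulo 67, so x² ≡ 63 (mod 67) is impossible.

No such integer exists.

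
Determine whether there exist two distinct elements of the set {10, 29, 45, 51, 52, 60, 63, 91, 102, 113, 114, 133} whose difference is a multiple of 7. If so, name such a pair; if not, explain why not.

The pair (10, 45) works.

Reduce each element mod 7: 10↦3, 29↦1, 45↦3, 51↦2, 52↦3, 60↦4, 63↦0, 91↦0, 102↦4, 113↦1, 114↦2, 133↦0. The residue 3 repeats (at 10 and 45), and 45 − 10 = 35 = 5·7.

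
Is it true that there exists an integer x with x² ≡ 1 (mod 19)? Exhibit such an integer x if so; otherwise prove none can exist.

x = 1

Take x = 1. Then 1² = 1, and since 0 ≤ 1 < 19 this is already reduced: 1² ≡ 1 (mod 19).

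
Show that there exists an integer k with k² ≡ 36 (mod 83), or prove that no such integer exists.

k = 6

Take k = 6. Then 6² = 36, and since 0 ≤ 36 < 83 this is already reduced: 6² ≡ 36 (mod 83).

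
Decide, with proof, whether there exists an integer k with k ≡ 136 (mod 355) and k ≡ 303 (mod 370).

No such integer exists.

Reduce both congruences modulo 5, which divides 355 and 370: they say k ≡ 136 (mod 5) and k ≡ 303 (mod 5).
These are incompatible: 136 − 303 = -167 is not divisible by 5.
Hence the system has no solution.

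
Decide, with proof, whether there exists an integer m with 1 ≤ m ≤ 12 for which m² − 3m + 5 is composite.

At m = 4: 4² − 3·4 + 5 = 9 = 3·3, which is composite.

m = 4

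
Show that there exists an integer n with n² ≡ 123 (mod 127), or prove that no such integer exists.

127 is prime, so by Euler's criterion 123 is a square mod 127 iff 123^((127−1)/2) = 123^63 ≡ 1 (mod 127).
Repeated squaring mod 127: 123^2 = 15129 ≡ 16; 123^4 ≡ 16² = 256 ≡ 2; 123^8 ≡ 2² = 4 ≡ 4; 123^16 ≡ 4² = 16 ≡ 16; 123^32 ≡ 16² = 256 ≡ 2.
Since 63 = 32 + 16 + 8 + 4 + 2 + 1, 123^63 ≡ 2 · 16 · 4 · 2 · 16 · 123; multiplying out mod 127: 2·16 = 32 ≡ 32, then 32·4 = 128 ≡ 1, then 1·2 = 2 ≡ 2, then 2·16 = 32 ≡ 32, then 32·123 = 3936 ≡ 126. Thus 123^63 ≡ 126 ≡ −1 (mod 127).
By Euler's criterion 123 is a quadratic non-residue mod 127: no n satisfies n² ≡ 123 (mod 127).

No such integer exists.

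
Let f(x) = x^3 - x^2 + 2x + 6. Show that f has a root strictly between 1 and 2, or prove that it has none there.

f has no root in that interval.

f(1) = 8 and f(2) = 14, both positive.
f'(x) = 3x^2 - 2x + 2 has discriminant (-2)² − 4·3·2 = -20 < 0, so f' has no real roots and is positive for every real x.
Hence f is strictly increasing on ℝ, and in particular on [1, 2]. A strictly monotone function with same-sign endpoint values stays positive on the whole interval, so f has no zero in (1, 2).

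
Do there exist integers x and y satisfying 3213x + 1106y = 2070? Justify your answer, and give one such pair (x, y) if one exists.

Any value of 3213x + 1106y is a multiple of gcd(3213, 1106) = 7.
But 2070 is not a multiple of 7 (it leaves remainder 5).
So the equation is unsolvable over ℤ.

There are no such integers.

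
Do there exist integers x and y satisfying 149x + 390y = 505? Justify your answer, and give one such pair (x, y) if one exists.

x = 95, y = -35

Since gcd(149, 390) = 1, every integer is an integer combination of 149 and 390.
Dividing repeatedly: 390 = 2·149 + 92, 149 = 1·92 + 57, 92 = 1·57 + 35, 57 = 1·35 + 22, 35 = 1·22 + 13, 22 = 1·13 + 9, 13 = 1·9 + 4, 9 = 2·4 + 1, 4 = 4·1 + 0.
Unwinding: 1 = 9 − 2·4 = 9 − 2·(13 − 1·9) = −2·13 + 3·9 = −2·13 + 3·(22 − 1·13) = 3·22 − 5·13 = 3·22 − 5·(35 − 1·22) = −5·35 + 8·22 = −5·35 + 8·(57 − 1·35) = 8·57 − 13·35 = 8·57 − 13·(92 − 1·57) = −13·92 + 21·57 = −13·92 + 21·(149 − 1·92) = 21·149 − 34·92 = 21·149 − 34·(390 − 2·149) = −34·390 + 89·149, i.e. 149·89 + 390·(-34) = 1.
Scaling by 505 gives the particular solution (x, y) = (44945, -17170).
Subtracting 115·390 from x and adding 115·149 to y gives the tidier solution (95, -35).
Check: 149·95 + 390·(-35) = 14155 − 13650 = 505. ✓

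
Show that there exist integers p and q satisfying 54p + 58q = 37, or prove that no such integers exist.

No such integers exist.

Both 54 and 58 are divisible by gcd(54, 58) = 2, hence so is any combination 54p + 58q.
But 37 = 2·18 + 1, so 2 ∤ 37.
Therefore 54p + 58q = 37 has no solution in integers.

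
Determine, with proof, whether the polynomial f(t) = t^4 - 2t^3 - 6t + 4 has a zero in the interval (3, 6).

No.

The endpoint values f(3) = 13 and f(6) = 832 are both positive. Claim: f(t) > 0 for every t in (3, 6).
Shift to the endpoint 3: with t = 3 + u (0 < u < 3), one computes f(3 + u) = u^4 + 10u^3 + 36u^2 + 48u + 13.
The nonzero coefficients here are all positive, so for u > 0 every term is positive (or zero), and the constant term 13 is strictly positive.
So f is strictly positive on (3, 6); no root exists in the interval.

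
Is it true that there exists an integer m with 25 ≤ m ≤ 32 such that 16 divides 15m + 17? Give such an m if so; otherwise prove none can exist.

For m = 25, 26, …, 32 the values of 15m + 17 modulo 16 are 8, 7, 6, 5, 4, 3, 2, 1 respectively.
Since 0 is absent from this list, 16 ∤ 15m + 17 for every m with 25 ≤ m ≤ 32.

No such integer m in that range exists.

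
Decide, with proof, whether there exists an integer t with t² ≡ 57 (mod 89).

Take t = 18. Then 18² = 324 = 3·89 + 57, so 18² ≡ 57 (mod 89).

t = 18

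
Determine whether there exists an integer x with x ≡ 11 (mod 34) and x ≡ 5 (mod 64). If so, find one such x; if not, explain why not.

x = 453

Here gcd(34, 64) = 2, and both 11 and 5 leave remainder 1 mod 2, so the system is consistent.
Put x = 11 + 34t, so we need 34t ≡ 58 (mod 64), equivalently (divide by 2) 17t ≡ 29 (mod 32).
Since 17·17 = 289 = 9·32 + 1, the inverse of 17 mod 32 is 17.
Therefore t ≡ 17·29 = 493 ≡ 13 (mod 32).
Then x = 11 + 34·13 = 453.
Check: 453 mod 34 = 11, 453 mod 64 = 5. ✓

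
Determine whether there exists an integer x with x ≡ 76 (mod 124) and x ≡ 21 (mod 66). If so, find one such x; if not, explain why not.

There is no such integer.

Reduce both congruences modulo 2, which divides 124 and 66: they say x ≡ 76 (mod 2) and x ≡ 21 (mod 2).
However 76 ≡ 0 and 21 ≡ 1 (mod 2), and 0 ≠ 1.
So no integer satisfies both congruences.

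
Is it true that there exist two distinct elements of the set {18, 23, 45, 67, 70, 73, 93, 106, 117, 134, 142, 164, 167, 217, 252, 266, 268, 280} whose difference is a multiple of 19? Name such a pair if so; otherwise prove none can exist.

There is no such pair.

Residues mod 19: 18↦18, 23↦4, 45↦7, 67↦10, 70↦13, 73↦16, 93↦17, 106↦11, 117↦3, 134↦1, 142↦9, 164↦12, 167↦15, 217↦8, 252↦5, 266↦0, 268↦2, 280↦14.
These 18 residues are pairwise different, hence no difference of two elements is divisible by 19.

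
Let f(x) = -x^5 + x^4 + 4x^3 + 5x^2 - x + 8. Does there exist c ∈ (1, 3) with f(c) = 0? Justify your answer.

f(1) = 16 and f(3) = -4, which have opposite signs.
As a polynomial, f is continuous on every closed interval.
So by the Intermediate Value Theorem there is a c strictly between 1 and 3 with f(c) = 0.

Yes, f has a root in the interval.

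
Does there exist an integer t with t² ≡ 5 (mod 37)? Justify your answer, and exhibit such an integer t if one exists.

Apply Euler's criterion with the prime 37: 5 is a quadratic residue iff 5^18 ≡ 1 (mod 37), and a non-residue iff it is ≡ −1.
Repeated squaring mod 37: 5^2 = 25 ≡ 25; 5^4 ≡ 25² = 625 ≡ 33; 5^8 ≡ 33² = 1089 ≡ 16; 5^16 ≡ 16² = 256 ≡ 34.
Since 18 = 16 + 2, 5^18 ≡ 34 · 25; multiplying out mod 37: 34·25 = 850 ≡ 36. Thus 5^18 ≡ 36 ≡ −1 (mod 37).
The value −1 means 5 is a non-residue modulo 37, so t² ≡ 5 (mod 37) is impossible.

There is no such integer.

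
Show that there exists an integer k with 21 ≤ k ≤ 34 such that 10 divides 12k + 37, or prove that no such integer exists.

There is no such integer k in that range.

For k = 21, 22, …, 34 the values of 12k + 37 modulo 10 are 9, 1, 3, 5, 7, 9, 1, 3, 5, 7, 9, 1, 3, 5 respectively.
None is 0, so 10 never divides 12k + 37 on this range.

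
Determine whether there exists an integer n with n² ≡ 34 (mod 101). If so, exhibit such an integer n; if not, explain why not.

No, no such integer exists.

Apply Euler's criterion with the prime 101: 34 is a quadratic residue iff 34^50 ≡ 1 (mod 101), and a non-residue iff it is ≡ −1.
Repeated squaring mod 101: 34^2 = 1156 ≡ 45; 34^4 ≡ 45² = 2025 ≡ 5; 34^8 ≡ 5² = 25 ≡ 25; 34^16 ≡ 25² = 625 ≡ 19; 34^32 ≡ 19² = 361 ≡ 58.
Since 50 = 32 + 16 + 2, 34^50 ≡ 58 · 19 · 45; multiplying out mod 101: 58·19 = 1102 ≡ 92, then 92·45 = 4140 ≡ 100. Thus 34^50 ≡ 100 ≡ −1 (mod 101).
The value −1 means 34 is a non-residue modulo 101, so n² ≡ 34 (mod 101) is impossible.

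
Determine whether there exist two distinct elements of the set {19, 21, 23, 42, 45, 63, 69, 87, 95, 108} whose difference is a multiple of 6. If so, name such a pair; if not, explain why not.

The pair (21, 45) works.

Reduce each element mod 6: 19↦1, 21↦3, 23↦5, 42↦0, 45↦3, 63↦3, 69↦3, 87↦3, 95↦5, 108↦0. The residue 3 repeats (at 21 and 45), and 45 − 21 = 24 = 4·6.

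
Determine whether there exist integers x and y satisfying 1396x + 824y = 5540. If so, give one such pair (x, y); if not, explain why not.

Every value of 1396x + 824y is a multiple of gcd(1396, 824) = 4; since 4 ∣ 5540, solutions exist.
Dividing through by 4 reduces the equation to 349x + 206y = 1385.
Run the Euclidean algorithm on 349 and 206: 349 = 1·206 + 143, 206 = 1·143 + 63, 143 = 2·63 + 17, 63 = 3·17 + 12, 17 = 1·12 + 5, 12 = 2·5 + 2, 5 = 2·2 + 1, 2 = 2·1 + 0.
Working back up the chain: 1 = 5 − 2·2 = 5 − 2·(12 − 2·5) = −2·12 + 5·5 = −2·12 + 5·(17 − 1·12) = 5·17 − 7·12 = 5·17 − 7·(63 − 3·17) = −7·63 + 26·17 = −7·63 + 26·(143 − 2·63) = 26·143 − 59·63 = 26·143 − 59·(206 − 1·143) = −59·206 + 85·143 = −59·206 + 85·(349 − 1·206) = 85·349 − 144·206. So 349·85 + 206·(-144) = 1.
Multiplying through by 1385: x = 85·1385 = 117725, y = (-144)·1385 = -199440 is a solution.
The general solution is x = 117725 + 206k, y = -199440 − 349k; taking k = -571 gives the smaller pair x = 99, y = -161.
Check: 1396·99 + 824·(-161) = 138204 − 132664 = 5540. ✓

x = 99, y = -161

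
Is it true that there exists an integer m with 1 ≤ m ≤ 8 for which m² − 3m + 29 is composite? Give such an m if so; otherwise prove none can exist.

At m = 7: 7² − 3·7 + 29 = 57 = 3·19, which is composite.

m = 7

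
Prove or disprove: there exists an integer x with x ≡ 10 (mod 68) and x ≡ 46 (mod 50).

x = 146

The moduli are not coprime: gcd(68, 50) = 2. Compatibility requires 2 ∣ (46 − 10) = 36, which holds, so solutions exist.
Step through x = 10, 10 + 68, 10 + 2·68, …: the values 10, 78, 146 reduce mod 50 to 10, 28, 46. The value 146 hits 46.
Verify: 146 = 2·68 + 10 and 146 = 2·50 + 46. ✓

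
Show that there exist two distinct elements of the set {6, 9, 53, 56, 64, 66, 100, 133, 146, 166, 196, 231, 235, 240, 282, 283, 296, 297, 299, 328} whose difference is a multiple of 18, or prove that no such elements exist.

Yes: 6 and 240.

6 mod 18 = 6 and 240 mod 18 = 6, so 240 − 6 = 234 = 13·18.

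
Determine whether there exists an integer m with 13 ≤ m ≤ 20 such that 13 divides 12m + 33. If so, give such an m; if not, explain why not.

m = 20

At m = 20 we get 12·20 + 33 = 273, and 273 = 13·21.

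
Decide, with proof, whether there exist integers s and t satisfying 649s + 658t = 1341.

s = 509, t = -500

649 and 658 are coprime, so 649s + 658t ranges over all of ℤ.
Euclidean algorithm: 658 = 1·649 + 9, 649 = 72·9 + 1, 9 = 9·1 + 0.
Unwinding: 1 = 649 − 72·9 = 649 − 72·(658 − 1·649) = −72·658 + 73·649, i.e. 649·73 + 658·(-72) = 1.
Scaling by 1341 gives the particular solution (s, t) = (97893, -96552).
Subtracting 148·658 from s and adding 148·649 to t gives the tidier solution (509, -500).
Indeed 649·509 + 658·(-500) = 330341 − 329000 = 1341.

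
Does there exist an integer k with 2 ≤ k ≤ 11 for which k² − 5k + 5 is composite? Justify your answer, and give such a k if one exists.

k = 10

At k = 10: 10² − 5·10 + 5 = 55 = 5·11, which is composite.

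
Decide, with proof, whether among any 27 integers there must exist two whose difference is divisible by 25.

Yes, this is always true.

There are exactly 25 possible remainders on division by 25.
With 27 integers and only 25 classes, the pigeonhole principle forces two of them, say a and b, into the same class.
Then a ≡ b (mod 25), i.e. 25 ∣ (a − b).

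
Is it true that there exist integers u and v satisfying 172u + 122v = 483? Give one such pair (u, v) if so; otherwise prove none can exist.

There are no such integers.

Any value of 172u + 122v is a multiple of gcd(172, 122) = 2.
But 483 = 2·241 + 1, so 2 ∤ 483.
Hence no integers u, v satisfy the equation.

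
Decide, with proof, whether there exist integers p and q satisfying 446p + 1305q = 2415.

446 and 1305 are coprime, so 446p + 1305q ranges over all of ℤ.
Euclidean algorithm: 1305 = 2·446 + 413, 446 = 1·413 + 33, 413 = 12·33 + 17, 33 = 1·17 + 16, 17 = 1·16 + 1, 16 = 16·1 + 0.
Working back up the chain: 1 = 17 − 1·16 = 17 − (33 − 1·17) = −33 + 2·17 = −33 + 2·(413 − 12·33) = 2·413 − 25·33 = 2·413 − 25·(446 − 1·413) = −25·446 + 27·413 = −25·446 + 27·(1305 − 2·446) = 27·1305 − 79·446. So 446·(-79) + 1305·27 = 1.
Scaling by 2415 gives the particular solution (p, q) = (-190785, 65205).
Adding 147·1305 to p and subtracting 147·446 from q gives the tidier solution (1050, -357).
Check: 446·1050 + 1305·(-357) = 468300 − 465885 = 2415. ✓

p = 1050, q = -357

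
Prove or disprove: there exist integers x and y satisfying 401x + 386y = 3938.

x = 314, y = -316

Since gcd(401, 386) = 1, every integer is an integer combination of 401 and 386.
Run the Euclidean algorithm on 401 and 386: 401 = 1·386 + 15, 386 = 25·15 + 11, 15 = 1·11 + 4, 11 = 2·4 + 3, 4 = 1·3 + 1, 3 = 3·1 + 0.
Back-substituting, 1 = 4 − 1·3 = 4 − (11 − 2·4) = −11 + 3·4 = −11 + 3·(15 − 1·11) = 3·15 − 4·11 = 3·15 − 4·(386 − 25·15) = −4·386 + 103·15 = −4·386 + 103·(401 − 1·386) = 103·401 − 107·386; that is, 401·103 + 386·(-107) = 1.
Scaling by 3938 gives the particular solution (x, y) = (405614, -421366).
Subtracting 1050·386 from x and adding 1050·401 to y gives the tidier solution (314, -316).
Check: 401·314 + 386·(-316) = 125914 − 121976 = 3938. ✓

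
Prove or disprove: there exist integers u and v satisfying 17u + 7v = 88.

u = 6, v = -2

17 and 7 are coprime, so 17u + 7v ranges over all of ℤ.
Run the Euclidean algorithm on 17 and 7: 17 = 2·7 + 3, 7 = 2·3 + 1, 3 = 3·1 + 0.
Working back up the chain: 1 = 7 − 2·3 = 7 − 2·(17 − 2·7) = −2·17 + 5·7. So 17·(-2) + 7·5 = 1.
Multiplying through by 88: u = (-2)·88 = -176, v = 5·88 = 440 is a solution.
Shifting by a multiple of (7, −17) keeps it a solution: u = -176 + 26·7 = 6, v = 440 − 26·17 = -2.
Indeed 17·6 + 7·(-2) = 102 − 14 = 88.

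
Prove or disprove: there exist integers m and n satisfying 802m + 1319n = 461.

802 and 1319 are coprime, so 802m + 1319n ranges over all of ℤ.
Dividing repeatedly: 1319 = 1·802 + 517, 802 = 1·517 + 285, 517 = 1·285 + 232, 285 = 1·232 + 53, 232 = 4·53 + 20, 53 = 2·20 + 13, 20 = 1·13 + 7, 13 = 1·7 + 6, 7 = 1·6 + 1, 6 = 6·1 + 0.
Working back up the chain: 1 = 7 − 1·6 = 7 − (13 − 1·7) = −13 + 2·7 = −13 + 2·(20 − 1·13) = 2·20 − 3·13 = 2·20 − 3·(53 − 2·20) = −3·53 + 8·20 = −3·53 + 8·(232 − 4·53) = 8·232 − 35·53 = 8·232 − 35·(285 − 1·232) = −35·285 + 43·232 = −35·285 + 43·(517 − 1·285) = 43·517 − 78·285 = 43·517 − 78·(802 − 1·517) = −78·802 + 121·517 = −78·802 + 121·(1319 − 1·802) = 121·1319 − 199·802. So 802·(-199) + 1319·121 = 1.
Times 461: 802·(-91739) + 1319·55781 = 461, so (-91739, 55781) solves it.
Shifting by a multiple of (1319, −802) keeps it a solution: m = -91739 + 70·1319 = 591, n = 55781 − 70·802 = -359.
Indeed 802·591 + 1319·(-359) = 473982 − 473521 = 461.

m = 591, n = -359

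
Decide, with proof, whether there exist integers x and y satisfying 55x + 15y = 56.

Both 55 and 15 are divisible by gcd(55, 15) = 5, hence so is any combination 55x + 15y.
But 56 = 5·11 + 1, so 5 ∤ 56.
Therefore 55x + 15y = 56 has no solution in integers.

No, no such integers exist.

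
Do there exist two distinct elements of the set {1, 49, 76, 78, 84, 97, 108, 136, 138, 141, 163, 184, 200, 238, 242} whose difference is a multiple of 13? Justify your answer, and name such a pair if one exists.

76 and 141 are such a pair.

Reduce each element mod 13: 1↦1, 49↦10, 76↦11, 78↦0, 84↦6, 97↦6, 108↦4, 136↦6, 138↦8, 141↦11, 163↦7, 184↦2, 200↦5, 238↦4, 242↦8. The residue 11 repeats (at 76 and 141), and 141 − 76 = 65 = 5·13.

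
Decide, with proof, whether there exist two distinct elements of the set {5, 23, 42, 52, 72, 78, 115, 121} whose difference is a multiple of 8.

Two integers differ by a multiple of 8 exactly when they have the same residue mod 8. The residues are 5↦5, 23↦7, 42↦2, 52↦4, 72↦0, 78↦6, 115↦3, 121↦1.
All 8 residues are distinct, so no two elements differ by a multiple of 8.

No such pair exists.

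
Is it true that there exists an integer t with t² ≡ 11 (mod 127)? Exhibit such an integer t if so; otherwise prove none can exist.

t = 97

t = 97 works: 97² = 9409, and 9409 − 11 = 9398 = 74·127.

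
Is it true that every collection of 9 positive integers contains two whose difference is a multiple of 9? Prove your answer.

Consider the 9 integers 36, 37, …, 44. They lie in distinct residue classes modulo 9, since 9 ≤ 9.
No two share a residue, so no pair has difference divisible by 9; the claim fails for this set.

No; for instance {36, 37, 38, 39, 40, 41, 42, 43, 44} is a counterexample.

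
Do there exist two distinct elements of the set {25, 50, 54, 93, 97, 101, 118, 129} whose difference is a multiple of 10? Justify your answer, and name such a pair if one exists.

Two integers differ by a multiple of 10 exactly when they have the same residue mod 10. The residues are 25↦5, 50↦0, 54↦4, 93↦3, 97↦7, 101↦1, 118↦8, 129↦9.
All 8 residues are distinct, so no two elements differ by a multiple of 10.

No, no such pair exists.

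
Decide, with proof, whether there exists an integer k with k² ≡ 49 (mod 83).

k = 7

Take k = 7. Then 7² = 49, and since 0 ≤ 49 < 83 this is already reduced: 7² ≡ 49 (mod 83).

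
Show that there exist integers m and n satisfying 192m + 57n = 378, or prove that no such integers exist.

m = 18, n = -54

Every value of 192m + 57n is a multiple of gcd(192, 57) = 3; since 3 ∣ 378, solutions exist.
Dividing through by 3 reduces the equation to 64m + 19n = 126.
Dividing repeatedly: 64 = 3·19 + 7, 19 = 2·7 + 5, 7 = 1·5 + 2, 5 = 2·2 + 1, 2 = 2·1 + 0.
Unwinding: 1 = 5 − 2·2 = 5 − 2·(7 − 1·5) = −2·7 + 3·5 = −2·7 + 3·(19 − 2·7) = 3·19 − 8·7 = 3·19 − 8·(64 − 3·19) = −8·64 + 27·19, i.e. 64·(-8) + 19·27 = 1.
Multiplying through by 126: m = (-8)·126 = -1008, n = 27·126 = 3402 is a solution.
Adding 54·19 to m and subtracting 54·64 from n gives the tidier solution (18, -54).
Check: 192·18 + 57·(-54) = 3456 − 3078 = 378. ✓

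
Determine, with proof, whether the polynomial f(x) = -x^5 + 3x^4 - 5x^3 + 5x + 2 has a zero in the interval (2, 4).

No.

f(2) = -12 and f(4) = -554, both negative, so a sign-change argument is unavailable; we show f keeps this sign on the whole interval.
Shift to the endpoint 2: with x = 2 + u (0 < u < 2), one computes f(2 + u) = -u^5 - 7u^4 - 21u^3 - 38u^2 - 39u - 12.
All 6 nonzero coefficients of this polynomial in u are negative; hence for u > 0 the value is a sum of negative terms (the constant -12 among them).
Therefore f(x) < 0 throughout (2, 4), and f has no zero there.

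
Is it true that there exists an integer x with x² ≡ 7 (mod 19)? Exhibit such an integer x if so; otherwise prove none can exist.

x = 11

Take x = 11. Then 11² = 121 = 6·19 + 7, so 11² ≡ 7 (mod 19).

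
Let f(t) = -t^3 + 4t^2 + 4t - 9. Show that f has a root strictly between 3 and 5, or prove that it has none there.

Such a root exists.

f(3) = 12 and f(5) = -14, which have opposite signs.
Since f is a polynomial it is continuous on [3, 5].
By the Intermediate Value Theorem, f takes the value 0 somewhere in the open interval.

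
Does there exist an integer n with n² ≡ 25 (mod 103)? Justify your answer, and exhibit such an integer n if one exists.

Take n = 5. Then 5² = 25, and since 0 ≤ 25 < 103 this is already reduced: 5² ≡ 25 (mod 103).

n = 5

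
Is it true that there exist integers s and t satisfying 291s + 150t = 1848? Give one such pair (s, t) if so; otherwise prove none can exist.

Since gcd(291, 150) = 3 and 1848 = 3·616, Bézout's identity guarantees a solution.
Dividing through by 3 reduces the equation to 97s + 50t = 616.
Dividing repeatedly: 97 = 1·50 + 47, 50 = 1·47 + 3, 47 = 15·3 + 2, 3 = 1·2 + 1, 2 = 2·1 + 0.
Unwinding: 1 = 3 − 1·2 = 3 − (47 − 15·3) = −47 + 16·3 = −47 + 16·(50 − 1·47) = 16·50 − 17·47 = 16·50 − 17·(97 − 1·50) = −17·97 + 33·50, i.e. 97·(-17) + 50·33 = 1.
Times 616: 97·(-10472) + 50·20328 = 616, so (-10472, 20328) solves it.
Shifting by a multiple of (50, −97) keeps it a solution: s = -10472 + 210·50 = 28, t = 20328 − 210·97 = -42.
Check: 291·28 + 150·(-42) = 8148 − 6300 = 1848. ✓

s = 28, t = -42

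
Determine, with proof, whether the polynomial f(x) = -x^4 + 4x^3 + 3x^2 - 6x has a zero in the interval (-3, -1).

Such a root exists.

f(-3) = -144 and f(-1) = 4, which have opposite signs.
f is continuous everywhere (it is a polynomial), in particular on [-3, -1].
By the Intermediate Value Theorem f must vanish at some point of (-3, -1).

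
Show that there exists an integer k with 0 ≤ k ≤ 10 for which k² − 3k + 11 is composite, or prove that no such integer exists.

k = 8

At k = 8: 8² − 3·8 + 11 = 51 = 3·17, which is composite.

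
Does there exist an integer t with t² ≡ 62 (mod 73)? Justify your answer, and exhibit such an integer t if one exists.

There is no such integer.

Apply Euler's criterion with the prime 73: 62 is a quadratic residue iff 62^36 ≡ 1 (mod 73), and a non-residue iff it is ≡ −1.
Squaring successively (mod 73): 62^2 = 3844 ≡ 48; 62^4 ≡ 48² = 2304 ≡ 41; 62^8 ≡ 41² = 1681 ≡ 2; 62^16 ≡ 2² = 4 ≡ 4; 62^32 ≡ 4² = 16 ≡ 16.
Since 36 = 32 + 4, 62^36 ≡ 16 · 41; multiplying out mod 73: 16·41 = 656 ≡ 72. Thus 62^36 ≡ 72 ≡ −1 (mod 73).
The value −1 means 62 is a non-residue modulo 73, so t² ≡ 62 (mod 73) is impossible.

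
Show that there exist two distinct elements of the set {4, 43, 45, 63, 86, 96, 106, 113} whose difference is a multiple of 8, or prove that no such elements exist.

No, no such pair exists.

Residues mod 8: 4↦4, 43↦3, 45↦5, 63↦7, 86↦6, 96↦0, 106↦2, 113↦1.
No residue repeats among the 8 elements, so no pair has difference ≡ 0 (mod 8).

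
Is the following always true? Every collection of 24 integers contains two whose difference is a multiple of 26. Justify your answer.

Try 24 consecutive integers, 30, 31, …, 53. Their remainders mod 26 are 4, 5, 6, 7, 8, 9, 10, 11, 12, 13, 14, 15, 16, 17, 18, 19, 20, 21, 22, 23, 24, 25, 0, 1 — pairwise different, as any 24 ≤ 26 consecutive integers have distinct residues.
The differences between them range over 1, …, 23, none of which is divisible by 26.

No, the set {30, 31, 32, 33, 34, 35, 36, 37, 38, 39, 40, 41, 42, 43, 44, 45, 46, 47, 48, 49, 50, 51, 52, 53} is a counterexample.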